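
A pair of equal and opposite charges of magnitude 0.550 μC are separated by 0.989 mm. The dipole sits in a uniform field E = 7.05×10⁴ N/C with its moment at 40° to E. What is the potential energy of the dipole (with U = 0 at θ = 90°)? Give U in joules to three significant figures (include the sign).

Dipole moment p = qd = (5.50×10⁻⁷ C)(9.89×10⁻⁴ m) = 5.44×10⁻¹⁰ C·m.
U = −p·E = −pE cosθ.
U = −(5.44×10⁻¹⁰)(7.05×10⁴)·cos40° = -2.938×10⁻⁵ J.

U ≈ -2.94×10⁻⁵ J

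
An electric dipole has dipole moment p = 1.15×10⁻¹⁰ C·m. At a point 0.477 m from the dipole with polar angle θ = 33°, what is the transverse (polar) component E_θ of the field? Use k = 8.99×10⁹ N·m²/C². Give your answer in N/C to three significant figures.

E_θ ≈ 5.19 N/C

For a dipole, E_θ = (kp sinθ)/r³.
kp/r³ = (8.99×10⁹)(1.15×10⁻¹⁰)/(0.477)³ = 9.526 N/C.
E_θ = 9.526·sin33° = 5.188 N/C.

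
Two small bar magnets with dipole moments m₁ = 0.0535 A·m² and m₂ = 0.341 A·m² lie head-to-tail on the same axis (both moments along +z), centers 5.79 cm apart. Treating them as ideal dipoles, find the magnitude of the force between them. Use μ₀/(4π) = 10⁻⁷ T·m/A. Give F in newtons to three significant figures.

F ≈ 9.74×10⁻⁴ N

On-axis B of dipole 1: B = (μ₀/4π)·2m₁/r³. Force on dipole 2: F = m₂·dB/dr.
dB/dr = −(μ₀/4π)·6m₁/r⁴, so |F| = (μ₀/4π)·6m₁m₂/r⁴.
F = 6(10⁻⁷)(0.0535)(0.341)/(0.0579)⁴ = 9.740×10⁻⁴ N.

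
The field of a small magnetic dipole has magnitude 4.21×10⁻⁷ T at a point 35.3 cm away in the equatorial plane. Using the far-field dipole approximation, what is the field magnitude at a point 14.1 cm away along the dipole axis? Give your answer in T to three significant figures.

B ≈ 1.32×10⁻⁵ T

Dipole fields scale as 1/r³ in the far field.
The axial field is twice the equatorial field at the same r, so the geometry factor is 2/1.
B₂ = B₁ · (2/1) · (r₁/r₂)³ = 4.21×10⁻⁷ · 2 · (35.3/14.1)³.
(r₁/r₂)³ = (2.504)³ = 15.69.
B₂ ≈ 1.321×10⁻⁵ T.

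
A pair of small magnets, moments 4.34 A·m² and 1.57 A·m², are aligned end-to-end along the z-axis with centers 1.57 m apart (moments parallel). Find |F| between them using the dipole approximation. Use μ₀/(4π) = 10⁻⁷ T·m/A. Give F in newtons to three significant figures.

F ≈ 6.73×10⁻⁷ N

On-axis B of dipole 1: B = (μ₀/4π)·2m₁/r³. Force on dipole 2: F = m₂·dB/dr.
dB/dr = −(μ₀/4π)·6m₁/r⁴, so |F| = (μ₀/4π)·6m₁m₂/r⁴.
F = 6(10⁻⁷)(4.34)(1.57)/(1.57)⁴ = 6.729×10⁻⁷ N.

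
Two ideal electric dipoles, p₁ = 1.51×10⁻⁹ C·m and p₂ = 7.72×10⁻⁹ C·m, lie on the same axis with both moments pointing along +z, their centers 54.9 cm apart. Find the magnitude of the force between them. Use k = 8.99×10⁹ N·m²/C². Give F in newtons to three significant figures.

On-axis field of dipole 1 at distance r: E = 2kp₁/r³. Force on dipole 2 is F = p₂·dE/dr (gradient along axis).
dE/dr = −6kp₁/r⁴, so |F| = 6kp₁p₂/r⁴ (attractive for aligned moments).
F = 6(8.99×10⁹)(1.51×10⁻⁹)(7.72×10⁻⁹)/(0.549)⁴ = 6.922×10⁻⁶ N.

F ≈ 6.92×10⁻⁶ N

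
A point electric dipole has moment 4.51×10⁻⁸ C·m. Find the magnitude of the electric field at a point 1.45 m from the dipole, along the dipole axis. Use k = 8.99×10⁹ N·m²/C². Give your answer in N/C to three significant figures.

E ≈ 266 N/C

On the dipole axis E = 2kp/r³.
E = 2·(8.99×10⁹)(4.51×10⁻⁸) / (1.45)³ = 266.0 N/C.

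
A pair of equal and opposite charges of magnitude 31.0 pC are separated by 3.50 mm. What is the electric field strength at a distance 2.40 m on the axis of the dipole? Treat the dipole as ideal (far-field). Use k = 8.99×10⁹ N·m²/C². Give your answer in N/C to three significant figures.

E ≈ 1.41×10⁻⁴ N/C

Dipole moment p = qd = (3.10×10⁻¹¹ C)(0.00350 m) = 1.085×10⁻¹³ C·m.
On the dipole axis E = 2kp/r³.
E = 2·(8.99×10⁹)(1.085×10⁻¹³) / (2.40)³ = 1.411×10⁻⁴ N/C.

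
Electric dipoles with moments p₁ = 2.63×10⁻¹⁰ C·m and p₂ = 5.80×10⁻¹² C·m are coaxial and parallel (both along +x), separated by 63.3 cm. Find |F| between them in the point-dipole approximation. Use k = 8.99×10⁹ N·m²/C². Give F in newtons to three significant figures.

F ≈ 5.12×10⁻¹⁰ N

On-axis field of dipole 1 at distance r: E = 2kp₁/r³. Force on dipole 2 is F = p₂·dE/dr (gradient along axis).
dE/dr = −6kp₁/r⁴, so |F| = 6kp₁p₂/r⁴ (attractive for aligned moments).
F = 6(8.99×10⁹)(2.63×10⁻¹⁰)(5.80×10⁻¹²)/(0.633)⁴ = 5.125×10⁻¹⁰ N.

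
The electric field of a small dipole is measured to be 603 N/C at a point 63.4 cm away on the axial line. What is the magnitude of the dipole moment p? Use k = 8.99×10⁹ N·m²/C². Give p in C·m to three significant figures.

p ≈ 8.55×10⁻⁹ C·m

On axis E = 2kp/r³, so p = Er³/(2k).
p = (603)·(0.634)³ / (2·8.99×10⁹) = 8.547×10⁻⁹ C·m.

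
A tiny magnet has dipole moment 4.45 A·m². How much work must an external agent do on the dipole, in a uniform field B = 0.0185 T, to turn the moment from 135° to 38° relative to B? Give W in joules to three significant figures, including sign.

W ≈ -0.123 J

W_ext = ΔU = −mB cosθ₂ + mB cosθ₁ = mB(cosθ₁ − cosθ₂).
W = (4.45)(0.0185)·(cos135° − cos38°) = (0.08232)·(-1.4951) = -0.1231 J.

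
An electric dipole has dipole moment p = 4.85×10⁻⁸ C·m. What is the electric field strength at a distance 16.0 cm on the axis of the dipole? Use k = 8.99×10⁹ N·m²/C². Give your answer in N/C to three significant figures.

On the dipole axis E = 2kp/r³.
E = 2·(8.99×10⁹)(4.85×10⁻⁸) / (0.160)³ = 2.129×10⁵ N/C.

E ≈ 2.13×10⁵ N/C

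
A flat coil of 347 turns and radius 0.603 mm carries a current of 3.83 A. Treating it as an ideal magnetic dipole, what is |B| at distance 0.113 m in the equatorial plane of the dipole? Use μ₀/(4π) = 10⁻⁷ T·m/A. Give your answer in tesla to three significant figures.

m = NIA = NIπa² = 347·(3.83)·π·(6.03×10⁻⁴)² = 0.001518 A·m².
In the equatorial plane B = (μ₀/4π)·m/r³ (half the axial value).
B = (10⁻⁷)·(0.001518) / (0.113)³ = 1.052×10⁻⁷ T.

B ≈ 1.05×10⁻⁷ T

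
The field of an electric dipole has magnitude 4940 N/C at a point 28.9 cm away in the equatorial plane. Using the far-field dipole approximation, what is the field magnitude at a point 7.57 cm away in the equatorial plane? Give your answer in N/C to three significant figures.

Dipole fields scale as 1/r³ in the far field; the geometry is the same at both points.
E₂ = E₁ · (r₁/r₂)³ = 4940 · (28.9/7.57)³.
(r₁/r₂)³ = (3.818)³ = 55.64.
E₂ ≈ 2.749×10⁵ N/C.

E ≈ 2.75×10⁵ N/C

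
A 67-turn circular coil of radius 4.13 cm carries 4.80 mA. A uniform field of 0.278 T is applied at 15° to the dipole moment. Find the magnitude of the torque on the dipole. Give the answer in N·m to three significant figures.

τ ≈ 1.24×10⁻⁴ N·m

m = NIA = NIπa² = 67·(0.00480)·π·(0.0413)² = 0.001723 A·m².
Torque on a magnetic dipole: τ = mB sinθ.
τ = (0.001723)(0.278)·sin15° = 1.240×10⁻⁴ N·m.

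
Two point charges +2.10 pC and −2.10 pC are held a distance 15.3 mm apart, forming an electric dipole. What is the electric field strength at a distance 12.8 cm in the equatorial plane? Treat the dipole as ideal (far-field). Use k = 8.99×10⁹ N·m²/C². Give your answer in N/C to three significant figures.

E ≈ 0.138 N/C

Dipole moment p = qd = (2.10×10⁻¹² C)(0.0153 m) = 3.213×10⁻¹⁴ C·m.
In the equatorial plane E = kp/r³.
E = (8.99×10⁹)(3.213×10⁻¹⁴) / (0.128)³ = 0.1377 N/C.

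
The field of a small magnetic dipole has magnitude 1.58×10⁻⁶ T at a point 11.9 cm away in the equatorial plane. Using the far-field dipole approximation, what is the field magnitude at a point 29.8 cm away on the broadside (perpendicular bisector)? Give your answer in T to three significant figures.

B ≈ 1.01×10⁻⁷ T

Dipole fields scale as 1/r³ in the far field; the geometry is the same at both points.
B₂ = B₁ · (r₁/r₂)³ = 1.58×10⁻⁶ · (11.9/29.8)³.
(r₁/r₂)³ = (0.3993)³ = 0.06368.
B₂ ≈ 1.006×10⁻⁷ T.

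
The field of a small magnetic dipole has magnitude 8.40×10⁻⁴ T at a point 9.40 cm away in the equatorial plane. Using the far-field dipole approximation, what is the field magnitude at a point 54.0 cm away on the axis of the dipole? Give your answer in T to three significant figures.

B ≈ 8.86×10⁻⁶ T

Dipole fields scale as 1/r³ in the far field.
The axial field is twice the equatorial field at the same r, so the geometry factor is 2/1.
B₂ = B₁ · (2/1) · (r₁/r₂)³ = 8.40×10⁻⁴ · 2 · (9.40/54.0)³.
(r₁/r₂)³ = (0.1741)³ = 0.005275.
B₂ ≈ 8.862×10⁻⁶ T.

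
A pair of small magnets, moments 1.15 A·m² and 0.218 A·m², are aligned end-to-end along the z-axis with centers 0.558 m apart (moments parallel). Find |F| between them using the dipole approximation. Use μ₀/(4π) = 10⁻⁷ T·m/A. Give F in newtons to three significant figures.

On-axis B of dipole 1: B = (μ₀/4π)·2m₁/r³. Force on dipole 2: F = m₂·dB/dr.
dB/dr = −(μ₀/4π)·6m₁/r⁴, so |F| = (μ₀/4π)·6m₁m₂/r⁴.
F = 6(10⁻⁷)(1.15)(0.218)/(0.558)⁴ = 1.552×10⁻⁶ N.

F ≈ 1.55×10⁻⁶ N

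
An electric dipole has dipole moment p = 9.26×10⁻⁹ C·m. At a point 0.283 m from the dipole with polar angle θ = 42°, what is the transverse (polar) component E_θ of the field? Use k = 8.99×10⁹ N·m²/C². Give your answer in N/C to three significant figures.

E_θ ≈ 2460 N/C

For a dipole, E_θ = (kp sinθ)/r³.
kp/r³ = (8.99×10⁹)(9.26×10⁻⁹)/(0.283)³ = 3673 N/C.
E_θ = 3673·sin42° = 2458 N/C.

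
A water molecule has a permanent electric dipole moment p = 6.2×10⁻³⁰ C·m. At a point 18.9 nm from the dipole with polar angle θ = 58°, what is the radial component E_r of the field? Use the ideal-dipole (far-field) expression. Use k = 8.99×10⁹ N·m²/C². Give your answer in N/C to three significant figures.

For a dipole, E_r = (2kp cosθ)/r³.
kp/r³ = (8.99×10⁹)(6.20×10⁻³⁰)/(1.89×10⁻⁸)³ = 8256 N/C.
E_r = 2·8256·cos58° = 8750 N/C.

E_r ≈ 8750 N/C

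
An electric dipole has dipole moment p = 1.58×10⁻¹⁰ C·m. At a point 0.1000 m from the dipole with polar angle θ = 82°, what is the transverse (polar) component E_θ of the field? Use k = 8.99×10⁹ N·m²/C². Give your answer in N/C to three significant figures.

E_θ ≈ 1410 N/C

For a dipole, E_θ = (kp sinθ)/r³.
kp/r³ = (8.99×10⁹)(1.58×10⁻¹⁰)/(0.100)³ = 1420 N/C.
E_θ = 1420·sin82° = 1407 N/C.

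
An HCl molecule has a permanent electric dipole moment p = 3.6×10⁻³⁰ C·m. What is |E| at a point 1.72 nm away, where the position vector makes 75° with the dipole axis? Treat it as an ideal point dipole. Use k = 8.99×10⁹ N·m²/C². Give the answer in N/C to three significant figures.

At angle θ the dipole field magnitude is E = (kp/r³)·√(1 + 3cos²θ).
kp/r³ = (8.99×10⁹)(3.60×10⁻³⁰) / (1.72×10⁻⁹)³ = 6.360×10⁶ N/C.
√(1 + 3cos²75°) = √(1 + 3·0.0670) = √1.2010 ≈ 1.0959.
E ≈ 6.360×10⁶ × 1.096 = 6.970×10⁶ N/C.

E ≈ 6.97×10⁶ N/C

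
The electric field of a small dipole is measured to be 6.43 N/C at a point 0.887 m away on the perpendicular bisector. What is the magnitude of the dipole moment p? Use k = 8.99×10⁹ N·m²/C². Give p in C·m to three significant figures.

In the equatorial plane E = kp/r³, so p = Er³/(k).
p = (6.43)·(0.887)³ / (8.99×10⁹) = 4.991×10⁻¹⁰ C·m.

p ≈ 4.99×10⁻¹⁰ C·m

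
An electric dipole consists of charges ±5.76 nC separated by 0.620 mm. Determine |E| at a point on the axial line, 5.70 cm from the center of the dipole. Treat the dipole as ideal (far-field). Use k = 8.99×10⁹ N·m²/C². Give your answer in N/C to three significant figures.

Dipole moment p = qd = (5.76×10⁻⁹ C)(6.20×10⁻⁴ m) = 3.571×10⁻¹² C·m.
On the dipole axis E = 2kp/r³.
E = 2·(8.99×10⁹)(3.571×10⁻¹²) / (0.0570)³ = 346.7 N/C.

E ≈ 347 N/C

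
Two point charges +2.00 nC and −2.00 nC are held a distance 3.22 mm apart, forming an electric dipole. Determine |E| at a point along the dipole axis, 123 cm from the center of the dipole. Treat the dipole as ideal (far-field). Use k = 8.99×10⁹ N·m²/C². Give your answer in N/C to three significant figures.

Dipole moment p = qd = (2.00×10⁻⁹ C)(0.00322 m) = 6.44×10⁻¹² C·m.
On the dipole axis E = 2kp/r³.
E = 2·(8.99×10⁹)(6.44×10⁻¹²) / (1.23)³ = 0.06222 N/C.

E ≈ 0.0622 N/C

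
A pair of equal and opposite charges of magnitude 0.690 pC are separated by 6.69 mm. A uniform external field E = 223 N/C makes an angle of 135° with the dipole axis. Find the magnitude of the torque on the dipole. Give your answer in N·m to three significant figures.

Dipole moment p = qd = (6.90×10⁻¹³ C)(0.00669 m) = 4.616×10⁻¹⁵ C·m.
Torque on an electric dipole: τ = pE sinθ.
τ = (4.616×10⁻¹⁵)(223)·sin135° = 7.279×10⁻¹³ N·m.

τ ≈ 7.28×10⁻¹³ N·m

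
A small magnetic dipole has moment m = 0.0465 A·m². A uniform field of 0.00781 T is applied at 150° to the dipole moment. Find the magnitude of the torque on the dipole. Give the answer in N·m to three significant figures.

τ ≈ 1.82×10⁻⁴ N·m

Torque on a magnetic dipole: τ = mB sinθ.
τ = (0.0465)(0.00781)·sin150° = 1.816×10⁻⁴ N·m.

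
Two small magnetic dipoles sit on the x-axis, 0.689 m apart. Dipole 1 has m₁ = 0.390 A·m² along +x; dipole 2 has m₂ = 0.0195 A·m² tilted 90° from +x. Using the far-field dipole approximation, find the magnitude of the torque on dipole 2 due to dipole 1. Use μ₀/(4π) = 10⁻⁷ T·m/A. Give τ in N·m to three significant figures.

Dipole B is on the axis of dipole A, so B₁ there is axial: B₁ = (μ₀/4π)·2m₁/r³ along +x.
B₁ = 2(10⁻⁷)(0.390)/(0.689)³ = 2.385×10⁻⁷ T.
τ = m₂ B₁ sinθ.
τ = (0.0195)(2.385×10⁻⁷)·sin90° = 4.650×10⁻⁹ N·m.

τ ≈ 4.65×10⁻⁹ N·m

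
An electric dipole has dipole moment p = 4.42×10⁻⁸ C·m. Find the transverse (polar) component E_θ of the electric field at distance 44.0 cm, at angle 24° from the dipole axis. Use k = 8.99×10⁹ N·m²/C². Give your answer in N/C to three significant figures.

E_θ ≈ 1900 N/C

For a dipole, E_θ = (kp sinθ)/r³.
kp/r³ = (8.99×10⁹)(4.42×10⁻⁸)/(0.440)³ = 4665 N/C.
E_θ = 4665·sin24° = 1897 N/C.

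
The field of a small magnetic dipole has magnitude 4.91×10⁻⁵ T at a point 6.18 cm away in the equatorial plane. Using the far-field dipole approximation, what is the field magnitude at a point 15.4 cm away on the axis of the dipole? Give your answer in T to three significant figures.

B ≈ 6.35×10⁻⁶ T

Dipole fields scale as 1/r³ in the far field.
The axial field is twice the equatorial field at the same r, so the geometry factor is 2/1.
B₂ = B₁ · (2/1) · (r₁/r₂)³ = 4.91×10⁻⁵ · 2 · (6.18/15.4)³.
(r₁/r₂)³ = (0.4013)³ = 0.06463.
B₂ ≈ 6.346×10⁻⁶ T.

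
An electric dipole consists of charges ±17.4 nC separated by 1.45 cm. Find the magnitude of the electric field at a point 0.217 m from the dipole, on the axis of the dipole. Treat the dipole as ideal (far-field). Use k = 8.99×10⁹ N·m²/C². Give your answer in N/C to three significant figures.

Dipole moment p = qd = (1.74×10⁻⁸ C)(0.0145 m) = 2.523×10⁻¹⁰ C·m.
On the dipole axis E = 2kp/r³.
E = 2·(8.99×10⁹)(2.523×10⁻¹⁰) / (0.217)³ = 443.9 N/C.

E ≈ 444 N/C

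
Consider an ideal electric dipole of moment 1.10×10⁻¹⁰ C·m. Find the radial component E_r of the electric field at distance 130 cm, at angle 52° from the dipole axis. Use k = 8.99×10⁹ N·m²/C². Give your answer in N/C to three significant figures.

For a dipole, E_r = (2kp cosθ)/r³.
kp/r³ = (8.99×10⁹)(1.10×10⁻¹⁰)/(1.30)³ = 0.4501 N/C.
E_r = 2·0.4501·cos52° = 0.5542 N/C.

E_r ≈ 0.554 N/C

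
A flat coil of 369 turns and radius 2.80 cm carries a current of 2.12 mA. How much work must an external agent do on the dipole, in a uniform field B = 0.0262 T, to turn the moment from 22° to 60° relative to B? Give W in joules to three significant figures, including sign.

m = NIA = NIπa² = 369·(0.00212)·π·(0.0280)² = 0.001927 A·m².
W_ext = ΔU = −mB cosθ₂ + mB cosθ₁ = mB(cosθ₁ − cosθ₂).
W = (0.001927)(0.0262)·(cos22° − cos60°) = (5.049×10⁻⁵)·(+0.4272) = 2.157×10⁻⁵ J.

W ≈ 2.16×10⁻⁵ J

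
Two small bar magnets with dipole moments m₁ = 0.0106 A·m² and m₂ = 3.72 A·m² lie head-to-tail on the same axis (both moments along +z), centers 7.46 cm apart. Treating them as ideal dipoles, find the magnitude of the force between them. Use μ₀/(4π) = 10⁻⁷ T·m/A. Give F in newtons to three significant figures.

F ≈ 7.64×10⁻⁴ N

On-axis B of dipole 1: B = (μ₀/4π)·2m₁/r³. Force on dipole 2: F = m₂·dB/dr.
dB/dr = −(μ₀/4π)·6m₁/r⁴, so |F| = (μ₀/4π)·6m₁m₂/r⁴.
F = 6(10⁻⁷)(0.0106)(3.72)/(0.0746)⁴ = 7.639×10⁻⁴ N.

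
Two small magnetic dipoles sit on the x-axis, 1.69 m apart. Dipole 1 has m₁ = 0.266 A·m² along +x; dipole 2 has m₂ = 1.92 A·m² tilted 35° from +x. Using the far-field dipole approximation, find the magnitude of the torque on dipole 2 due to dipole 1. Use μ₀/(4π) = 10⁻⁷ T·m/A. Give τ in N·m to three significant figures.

τ ≈ 1.21×10⁻⁸ N·m

Dipole B is on the axis of dipole A, so B₁ there is axial: B₁ = (μ₀/4π)·2m₁/r³ along +x.
B₁ = 2(10⁻⁷)(0.266)/(1.69)³ = 1.102×10⁻⁸ T.
τ = m₂ B₁ sinθ.
τ = (1.92)(1.102×10⁻⁸)·sin35° = 1.214×10⁻⁸ N·m.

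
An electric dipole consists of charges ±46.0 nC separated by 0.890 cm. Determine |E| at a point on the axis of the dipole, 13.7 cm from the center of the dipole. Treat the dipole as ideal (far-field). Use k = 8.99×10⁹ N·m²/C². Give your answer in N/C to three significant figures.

E ≈ 2860 N/C

Dipole moment p = qd = (4.60×10⁻⁸ C)(0.00890 m) = 4.094×10⁻¹⁰ C·m.
On the dipole axis E = 2kp/r³.
E = 2·(8.99×10⁹)(4.094×10⁻¹⁰) / (0.137)³ = 2863 N/C.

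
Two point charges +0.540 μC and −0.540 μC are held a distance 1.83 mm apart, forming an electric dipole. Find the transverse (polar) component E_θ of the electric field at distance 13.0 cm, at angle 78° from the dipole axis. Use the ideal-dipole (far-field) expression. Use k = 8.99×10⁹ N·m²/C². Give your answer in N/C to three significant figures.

Dipole moment p = qd = (5.40×10⁻⁷ C)(0.00183 m) = 9.882×10⁻¹⁰ C·m.
For a dipole, E_θ = (kp sinθ)/r³.
kp/r³ = (8.99×10⁹)(9.882×10⁻¹⁰)/(0.130)³ = 4044 N/C.
E_θ = 4044·sin78° = 3955 N/C.

E_θ ≈ 3960 N/C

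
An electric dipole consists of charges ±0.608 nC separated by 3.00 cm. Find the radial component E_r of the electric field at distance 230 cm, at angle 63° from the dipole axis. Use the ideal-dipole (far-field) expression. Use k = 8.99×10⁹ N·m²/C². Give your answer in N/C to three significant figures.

E_r ≈ 0.0122 N/C

Dipole moment p = qd = (6.08×10⁻¹⁰ C)(0.0300 m) = 1.824×10⁻¹¹ C·m.
For a dipole, E_r = (2kp cosθ)/r³.
kp/r³ = (8.99×10⁹)(1.824×10⁻¹¹)/(2.30)³ = 0.01348 N/C.
E_r = 2·0.01348·cos63° = 0.01224 N/C.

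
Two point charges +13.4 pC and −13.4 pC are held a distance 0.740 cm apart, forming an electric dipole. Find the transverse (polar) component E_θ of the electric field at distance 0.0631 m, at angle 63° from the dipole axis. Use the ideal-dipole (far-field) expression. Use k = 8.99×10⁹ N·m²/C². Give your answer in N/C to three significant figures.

E_θ ≈ 3.16 N/C

Dipole moment p = qd = (1.34×10⁻¹¹ C)(0.00740 m) = 9.916×10⁻¹⁴ C·m.
For a dipole, E_θ = (kp sinθ)/r³.
kp/r³ = (8.99×10⁹)(9.916×10⁻¹⁴)/(0.0631)³ = 3.548 N/C.
E_θ = 3.548·sin63° = 3.161 N/C.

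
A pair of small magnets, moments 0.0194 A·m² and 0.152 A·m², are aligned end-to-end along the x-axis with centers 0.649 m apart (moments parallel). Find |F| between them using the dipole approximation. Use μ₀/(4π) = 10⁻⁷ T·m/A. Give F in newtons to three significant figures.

F ≈ 9.97×10⁻⁹ N

On-axis B of dipole 1: B = (μ₀/4π)·2m₁/r³. Force on dipole 2: F = m₂·dB/dr.
dB/dr = −(μ₀/4π)·6m₁/r⁴, so |F| = (μ₀/4π)·6m₁m₂/r⁴.
F = 6(10⁻⁷)(0.0194)(0.152)/(0.649)⁴ = 9.973×10⁻⁹ N.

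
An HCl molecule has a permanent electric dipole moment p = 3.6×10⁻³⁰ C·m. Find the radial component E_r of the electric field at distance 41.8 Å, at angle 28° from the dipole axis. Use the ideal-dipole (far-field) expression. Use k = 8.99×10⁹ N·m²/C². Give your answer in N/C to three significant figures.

E_r ≈ 7.83×10⁵ N/C

For a dipole, E_r = (2kp cosθ)/r³.
kp/r³ = (8.99×10⁹)(3.60×10⁻³⁰)/(4.18×10⁻⁹)³ = 4.431×10⁵ N/C.
E_r = 2·4.431×10⁵·cos28° = 7.825×10⁵ N/C.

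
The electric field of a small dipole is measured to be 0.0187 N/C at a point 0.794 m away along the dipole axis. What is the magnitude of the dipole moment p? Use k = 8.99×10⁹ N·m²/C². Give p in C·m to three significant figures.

p ≈ 5.21×10⁻¹³ C·m

On axis E = 2kp/r³, so p = Er³/(2k).
p = (0.0187)·(0.794)³ / (2·8.99×10⁹) = 5.206×10⁻¹³ C·m.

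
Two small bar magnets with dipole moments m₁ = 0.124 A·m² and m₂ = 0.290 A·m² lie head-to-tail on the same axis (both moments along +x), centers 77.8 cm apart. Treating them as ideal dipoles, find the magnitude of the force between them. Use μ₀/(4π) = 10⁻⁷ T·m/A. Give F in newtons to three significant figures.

On-axis B of dipole 1: B = (μ₀/4π)·2m₁/r³. Force on dipole 2: F = m₂·dB/dr.
dB/dr = −(μ₀/4π)·6m₁/r⁴, so |F| = (μ₀/4π)·6m₁m₂/r⁴.
F = 6(10⁻⁷)(0.124)(0.290)/(0.778)⁴ = 5.889×10⁻⁸ N.

F ≈ 5.89×10⁻⁸ N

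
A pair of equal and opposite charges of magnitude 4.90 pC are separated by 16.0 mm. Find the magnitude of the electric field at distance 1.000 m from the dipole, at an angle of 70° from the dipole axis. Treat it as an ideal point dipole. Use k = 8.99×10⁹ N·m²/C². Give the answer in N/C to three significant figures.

Dipole moment p = qd = (4.90×10⁻¹² C)(0.0160 m) = 7.84×10⁻¹⁴ C·m.
At angle θ the dipole field magnitude is E = (kp/r³)·√(1 + 3cos²θ).
kp/r³ = (8.99×10⁹)(7.84×10⁻¹⁴) / (1.00)³ = 7.048×10⁻⁴ N/C.
√(1 + 3cos²70°) = √(1 + 3·0.1170) = √1.3509 ≈ 1.1623.
E ≈ 7.048×10⁻⁴ × 1.162 = 8.192×10⁻⁴ N/C.

E ≈ 8.19×10⁻⁴ N/C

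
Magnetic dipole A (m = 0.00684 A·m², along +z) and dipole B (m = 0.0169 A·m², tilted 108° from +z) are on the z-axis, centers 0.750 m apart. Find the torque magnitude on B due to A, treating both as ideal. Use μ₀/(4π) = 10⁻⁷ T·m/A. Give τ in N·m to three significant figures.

τ ≈ 5.21×10⁻¹¹ N·m

Dipole B is on the axis of dipole A, so B₁ there is axial: B₁ = (μ₀/4π)·2m₁/r³ along +z.
B₁ = 2(10⁻⁷)(0.00684)/(0.750)³ = 3.243×10⁻⁹ T.
τ = m₂ B₁ sinθ.
τ = (0.0169)(3.243×10⁻⁹)·sin108° = 5.212×10⁻¹¹ N·m.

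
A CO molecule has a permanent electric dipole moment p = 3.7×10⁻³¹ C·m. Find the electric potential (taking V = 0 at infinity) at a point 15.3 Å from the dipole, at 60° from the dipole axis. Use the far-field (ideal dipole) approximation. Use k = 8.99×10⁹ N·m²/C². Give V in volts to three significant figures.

The dipole potential is V = kp cosθ / r².
V = (8.99×10⁹)(3.70×10⁻³¹)·cos60° / (1.53×10⁻⁹)² = 7.105×10⁻⁴ V.

V ≈ 7.10×10⁻⁴ V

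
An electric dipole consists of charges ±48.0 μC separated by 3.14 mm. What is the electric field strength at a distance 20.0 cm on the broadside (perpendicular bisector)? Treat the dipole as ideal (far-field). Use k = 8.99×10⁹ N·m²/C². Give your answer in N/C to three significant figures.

Dipole moment p = qd = (4.80×10⁻⁵ C)(0.00314 m) = 1.507×10⁻⁷ C·m.
In the equatorial plane E = kp/r³.
E = (8.99×10⁹)(1.507×10⁻⁷) / (0.200)³ = 1.693×10⁵ N/C.

E ≈ 1.69×10⁵ N/C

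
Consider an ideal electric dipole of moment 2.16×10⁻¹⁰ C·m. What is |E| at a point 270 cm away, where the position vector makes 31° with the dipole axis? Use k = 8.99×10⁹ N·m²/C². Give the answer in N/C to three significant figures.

E ≈ 0.177 N/C

At angle θ the dipole field magnitude is E = (kp/r³)·√(1 + 3cos²θ).
kp/r³ = (8.99×10⁹)(2.16×10⁻¹⁰) / (2.70)³ = 0.09866 N/C.
√(1 + 3cos²31°) = √(1 + 3·0.7347) = √3.2042 ≈ 1.7900.
E ≈ 0.09866 × 1.790 = 0.1766 N/C.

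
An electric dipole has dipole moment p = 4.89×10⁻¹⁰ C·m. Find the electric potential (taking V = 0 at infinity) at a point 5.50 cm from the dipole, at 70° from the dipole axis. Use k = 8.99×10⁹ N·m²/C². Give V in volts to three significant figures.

V ≈ 497 V

The dipole potential is V = kp cosθ / r².
V = (8.99×10⁹)(4.89×10⁻¹⁰)·cos70° / (0.0550)² = 497.0 V.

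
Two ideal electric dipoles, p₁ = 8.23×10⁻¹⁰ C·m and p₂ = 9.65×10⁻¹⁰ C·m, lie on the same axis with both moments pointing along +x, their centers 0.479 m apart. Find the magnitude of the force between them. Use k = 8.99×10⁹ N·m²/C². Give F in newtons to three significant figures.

F ≈ 8.14×10⁻⁷ N

On-axis field of dipole 1 at distance r: E = 2kp₁/r³. Force on dipole 2 is F = p₂·dE/dr (gradient along axis).
dE/dr = −6kp₁/r⁴, so |F| = 6kp₁p₂/r⁴ (attractive for aligned moments).
F = 6(8.99×10⁹)(8.23×10⁻¹⁰)(9.65×10⁻¹⁰)/(0.479)⁴ = 8.138×10⁻⁷ N.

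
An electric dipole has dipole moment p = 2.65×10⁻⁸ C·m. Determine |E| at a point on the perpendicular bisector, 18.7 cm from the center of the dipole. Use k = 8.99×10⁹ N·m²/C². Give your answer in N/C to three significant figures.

In the equatorial plane E = kp/r³.
E = (8.99×10⁹)(2.65×10⁻⁸) / (0.187)³ = 3.643×10⁴ N/C.

E ≈ 3.64×10⁴ N/C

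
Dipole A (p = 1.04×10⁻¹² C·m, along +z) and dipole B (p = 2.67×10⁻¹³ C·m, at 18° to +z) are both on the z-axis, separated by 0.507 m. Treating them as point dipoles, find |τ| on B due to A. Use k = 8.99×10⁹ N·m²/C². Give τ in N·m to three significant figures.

τ ≈ 1.18×10⁻¹⁴ N·m

The second dipole sits on the axis of the first, so the field there is axial: E₁ = 2kp₁/r³ along +z.
E₁ = 2(8.99×10⁹)(1.04×10⁻¹²)/(0.507)³ = 0.1435 N/C.
Torque on the second dipole: τ = p₂ E₁ sinθ.
τ = (2.67×10⁻¹³)(0.1435)·sin18° = 1.184×10⁻¹⁴ N·m.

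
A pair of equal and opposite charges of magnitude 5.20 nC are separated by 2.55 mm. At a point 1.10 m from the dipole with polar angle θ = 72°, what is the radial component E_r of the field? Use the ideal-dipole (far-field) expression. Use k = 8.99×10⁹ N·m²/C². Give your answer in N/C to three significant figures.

E_r ≈ 0.0554 N/C

Dipole moment p = qd = (5.20×10⁻⁹ C)(0.00255 m) = 1.326×10⁻¹¹ C·m.
For a dipole, E_r = (2kp cosθ)/r³.
kp/r³ = (8.99×10⁹)(1.326×10⁻¹¹)/(1.10)³ = 0.08956 N/C.
E_r = 2·0.08956·cos72° = 0.05535 N/C.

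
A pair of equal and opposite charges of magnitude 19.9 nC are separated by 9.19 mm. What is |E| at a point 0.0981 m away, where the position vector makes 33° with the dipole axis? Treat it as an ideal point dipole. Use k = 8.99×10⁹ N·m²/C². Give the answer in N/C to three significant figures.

Dipole moment p = qd = (1.99×10⁻⁸ C)(0.00919 m) = 1.829×10⁻¹⁰ C·m.
At angle θ the dipole field magnitude is E = (kp/r³)·√(1 + 3cos²θ).
kp/r³ = (8.99×10⁹)(1.829×10⁻¹⁰) / (0.0981)³ = 1742 N/C.
√(1 + 3cos²33°) = √(1 + 3·0.7034) = √3.1101 ≈ 1.7635.
E ≈ 1742 × 1.764 = 3072 N/C.

E ≈ 3070 N/C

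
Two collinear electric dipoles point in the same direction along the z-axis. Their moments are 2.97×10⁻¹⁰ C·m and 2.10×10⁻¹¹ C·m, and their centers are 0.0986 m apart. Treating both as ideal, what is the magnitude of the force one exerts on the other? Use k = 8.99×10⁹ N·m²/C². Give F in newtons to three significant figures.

On-axis field of dipole 1 at distance r: E = 2kp₁/r³. Force on dipole 2 is F = p₂·dE/dr (gradient along axis).
dE/dr = −6kp₁/r⁴, so |F| = 6kp₁p₂/r⁴ (attractive for aligned moments).
F = 6(8.99×10⁹)(2.97×10⁻¹⁰)(2.10×10⁻¹¹)/(0.0986)⁴ = 3.559×10⁻⁶ N.

F ≈ 3.56×10⁻⁶ N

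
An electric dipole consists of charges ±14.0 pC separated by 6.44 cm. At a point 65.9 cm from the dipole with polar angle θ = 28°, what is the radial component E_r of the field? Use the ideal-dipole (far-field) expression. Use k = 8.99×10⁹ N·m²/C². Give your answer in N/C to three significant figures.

Dipole moment p = qd = (1.40×10⁻¹¹ C)(0.0644 m) = 9.016×10⁻¹³ C·m.
For a dipole, E_r = (2kp cosθ)/r³.
kp/r³ = (8.99×10⁹)(9.016×10⁻¹³)/(0.659)³ = 0.02832 N/C.
E_r = 2·0.02832·cos28° = 0.05001 N/C.

E_r ≈ 0.0500 N/C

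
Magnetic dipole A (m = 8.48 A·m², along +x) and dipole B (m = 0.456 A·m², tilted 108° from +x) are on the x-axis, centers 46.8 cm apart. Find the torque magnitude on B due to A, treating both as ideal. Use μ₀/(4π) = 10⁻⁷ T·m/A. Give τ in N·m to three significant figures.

τ ≈ 7.18×10⁻⁶ N·m

Dipole B is on the axis of dipole A, so B₁ there is axial: B₁ = (μ₀/4π)·2m₁/r³ along +x.
B₁ = 2(10⁻⁷)(8.48)/(0.468)³ = 1.655×10⁻⁵ T.
τ = m₂ B₁ sinθ.
τ = (0.456)(1.655×10⁻⁵)·sin108° = 7.176×10⁻⁶ N·m.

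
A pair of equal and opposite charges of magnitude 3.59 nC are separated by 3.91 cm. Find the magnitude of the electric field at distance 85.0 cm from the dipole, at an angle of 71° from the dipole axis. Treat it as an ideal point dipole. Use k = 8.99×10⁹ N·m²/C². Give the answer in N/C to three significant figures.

Dipole moment p = qd = (3.59×10⁻⁹ C)(0.0391 m) = 1.404×10⁻¹⁰ C·m.
At angle θ the dipole field magnitude is E = (kp/r³)·√(1 + 3cos²θ).
kp/r³ = (8.99×10⁹)(1.404×10⁻¹⁰) / (0.850)³ = 2.055 N/C.
√(1 + 3cos²71°) = √(1 + 3·0.1060) = √1.3180 ≈ 1.1480.
E ≈ 2.055 × 1.148 = 2.360 N/C.

E ≈ 2.36 N/C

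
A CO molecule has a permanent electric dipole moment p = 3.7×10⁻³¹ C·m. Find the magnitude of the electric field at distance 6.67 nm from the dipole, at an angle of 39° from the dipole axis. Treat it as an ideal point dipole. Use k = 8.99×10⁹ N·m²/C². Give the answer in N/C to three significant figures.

E ≈ 1.88×10⁴ N/C

At angle θ the dipole field magnitude is E = (kp/r³)·√(1 + 3cos²θ).
kp/r³ = (8.99×10⁹)(3.70×10⁻³¹) / (6.67×10⁻⁹)³ = 1.121×10⁴ N/C.
√(1 + 3cos²39°) = √(1 + 3·0.6040) = √2.8119 ≈ 1.6769.
E ≈ 1.121×10⁴ × 1.677 = 1.880×10⁴ N/C.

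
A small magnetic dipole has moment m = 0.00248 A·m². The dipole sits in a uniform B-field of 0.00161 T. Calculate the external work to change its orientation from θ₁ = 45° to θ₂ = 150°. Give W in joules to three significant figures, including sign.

W ≈ 6.28×10⁻⁶ J

W_ext = ΔU = −mB cosθ₂ + mB cosθ₁ = mB(cosθ₁ − cosθ₂).
W = (0.00248)(0.00161)·(cos45° − cos150°) = (3.993×10⁻⁶)·(+1.5731) = 6.281×10⁻⁶ J.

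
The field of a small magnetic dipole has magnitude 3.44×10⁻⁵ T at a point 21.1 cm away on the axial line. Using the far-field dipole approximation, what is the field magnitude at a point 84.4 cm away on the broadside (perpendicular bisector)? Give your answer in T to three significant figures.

Dipole fields scale as 1/r³ in the far field.
The axial field is twice the equatorial field at the same r, so the geometry factor is 1/2.
B₂ = B₁ · (1/2) · (r₁/r₂)³ = 3.44×10⁻⁵ · 0.5 · (21.1/84.4)³.
(r₁/r₂)³ = (0.25)³ = 0.01562.
B₂ ≈ 2.688×10⁻⁷ T.

B ≈ 2.69×10⁻⁷ T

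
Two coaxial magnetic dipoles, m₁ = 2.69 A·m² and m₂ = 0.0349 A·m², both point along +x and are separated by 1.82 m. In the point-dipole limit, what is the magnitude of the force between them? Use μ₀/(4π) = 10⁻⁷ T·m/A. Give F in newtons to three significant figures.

On-axis B of dipole 1: B = (μ₀/4π)·2m₁/r³. Force on dipole 2: F = m₂·dB/dr.
dB/dr = −(μ₀/4π)·6m₁/r⁴, so |F| = (μ₀/4π)·6m₁m₂/r⁴.
F = 6(10⁻⁷)(2.69)(0.0349)/(1.82)⁴ = 5.134×10⁻⁹ N.

F ≈ 5.13×10⁻⁹ N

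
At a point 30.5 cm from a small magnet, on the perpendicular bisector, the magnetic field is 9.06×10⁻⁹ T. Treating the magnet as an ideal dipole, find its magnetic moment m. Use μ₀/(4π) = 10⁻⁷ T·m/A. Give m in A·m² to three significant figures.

m ≈ 0.00257 A·m²

In the equatorial plane B = (μ₀/4π)·m/r³, so m = Br³·4π/(μ₀).
m = (9.06×10⁻⁹)·(0.305)³ / (10⁻⁷) = 0.002571 A·m².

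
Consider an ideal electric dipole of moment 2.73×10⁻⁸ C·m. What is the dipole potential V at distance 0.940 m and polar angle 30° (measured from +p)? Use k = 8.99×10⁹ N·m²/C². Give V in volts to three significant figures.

The dipole potential is V = kp cosθ / r².
V = (8.99×10⁹)(2.73×10⁻⁸)·cos30° / (0.940)² = 240.5 V.

V ≈ 241 V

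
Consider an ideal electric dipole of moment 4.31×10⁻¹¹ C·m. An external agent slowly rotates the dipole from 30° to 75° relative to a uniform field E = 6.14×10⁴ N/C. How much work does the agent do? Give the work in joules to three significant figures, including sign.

W ≈ 1.61×10⁻⁶ J

W_ext = ΔU = U(θ₂) − U(θ₁) = −pE cosθ₂ − (−pE cosθ₁) = pE(cosθ₁ − cosθ₂).
W = (4.31×10⁻¹¹)(6.14×10⁴)·(cos30° − cos75°) = (2.646×10⁻⁶)·(+0.6072) = 1.607×10⁻⁶ J.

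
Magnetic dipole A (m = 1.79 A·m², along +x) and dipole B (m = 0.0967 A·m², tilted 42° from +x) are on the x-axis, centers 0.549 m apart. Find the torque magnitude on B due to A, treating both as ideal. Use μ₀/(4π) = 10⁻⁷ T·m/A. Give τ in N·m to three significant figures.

Dipole B is on the axis of dipole A, so B₁ there is axial: B₁ = (μ₀/4π)·2m₁/r³ along +x.
B₁ = 2(10⁻⁷)(1.79)/(0.549)³ = 2.164×10⁻⁶ T.
τ = m₂ B₁ sinθ.
τ = (0.0967)(2.164×10⁻⁶)·sin42° = 1.400×10⁻⁷ N·m.

τ ≈ 1.40×10⁻⁷ N·m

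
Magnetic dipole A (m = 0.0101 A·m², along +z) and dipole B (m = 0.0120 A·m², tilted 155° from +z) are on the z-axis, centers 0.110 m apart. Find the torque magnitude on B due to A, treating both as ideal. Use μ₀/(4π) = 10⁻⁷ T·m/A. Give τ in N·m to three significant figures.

Dipole B is on the axis of dipole A, so B₁ there is axial: B₁ = (μ₀/4π)·2m₁/r³ along +z.
B₁ = 2(10⁻⁷)(0.0101)/(0.110)³ = 1.518×10⁻⁶ T.
τ = m₂ B₁ sinθ.
τ = (0.0120)(1.518×10⁻⁶)·sin155° = 7.697×10⁻⁹ N·m.

τ ≈ 7.70×10⁻⁹ N·m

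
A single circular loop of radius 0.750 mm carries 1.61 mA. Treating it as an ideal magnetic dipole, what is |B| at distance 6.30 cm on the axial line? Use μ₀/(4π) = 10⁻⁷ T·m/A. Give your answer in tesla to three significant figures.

Magnetic moment m = IA = Iπa² = (0.00161)·π·(7.50×10⁻⁴)² = 2.845×10⁻⁹ A·m².
On axis B = (μ₀/4π)·2m/r³.
B = 2·(10⁻⁷)·(2.845×10⁻⁹) / (0.0630)³ = 2.276×10⁻¹² T.

B ≈ 2.28×10⁻¹² T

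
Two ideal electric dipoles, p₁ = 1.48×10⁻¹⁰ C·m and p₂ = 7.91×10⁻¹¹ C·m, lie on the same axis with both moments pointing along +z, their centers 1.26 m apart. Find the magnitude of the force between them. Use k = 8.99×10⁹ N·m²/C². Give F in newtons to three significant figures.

On-axis field of dipole 1 at distance r: E = 2kp₁/r³. Force on dipole 2 is F = p₂·dE/dr (gradient along axis).
dE/dr = −6kp₁/r⁴, so |F| = 6kp₁p₂/r⁴ (attractive for aligned moments).
F = 6(8.99×10⁹)(1.48×10⁻¹⁰)(7.91×10⁻¹¹)/(1.26)⁴ = 2.505×10⁻¹⁰ N.

F ≈ 2.51×10⁻¹⁰ N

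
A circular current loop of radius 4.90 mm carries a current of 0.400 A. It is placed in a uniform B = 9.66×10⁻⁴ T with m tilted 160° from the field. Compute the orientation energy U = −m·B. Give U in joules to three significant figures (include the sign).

U ≈ 2.74×10⁻⁸ J

Magnetic moment m = IA = Iπa² = (0.400)·π·(0.00490)² = 3.017×10⁻⁵ A·m².
U = −m·B = −mB cosθ.
U = −(3.017×10⁻⁵)(9.66×10⁻⁴)·cos160° = 2.739×10⁻⁸ J.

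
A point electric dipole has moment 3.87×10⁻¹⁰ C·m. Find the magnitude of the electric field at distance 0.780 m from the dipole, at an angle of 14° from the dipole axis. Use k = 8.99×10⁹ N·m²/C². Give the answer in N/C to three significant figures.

At angle θ the dipole field magnitude is E = (kp/r³)·√(1 + 3cos²θ).
kp/r³ = (8.99×10⁹)(3.87×10⁻¹⁰) / (0.780)³ = 7.331 N/C.
√(1 + 3cos²14°) = √(1 + 3·0.9415) = √3.8244 ≈ 1.9556.
E ≈ 7.331 × 1.956 = 14.34 N/C.

E ≈ 14.3 N/C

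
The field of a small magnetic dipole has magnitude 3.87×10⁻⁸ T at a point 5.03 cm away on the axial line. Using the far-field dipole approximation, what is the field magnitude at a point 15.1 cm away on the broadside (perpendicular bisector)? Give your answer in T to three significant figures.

B ≈ 7.15×10⁻¹⁰ T

Dipole fields scale as 1/r³ in the far field.
The axial field is twice the equatorial field at the same r, so the geometry factor is 1/2.
B₂ = B₁ · (1/2) · (r₁/r₂)³ = 3.87×10⁻⁸ · 0.5 · (5.03/15.1)³.
(r₁/r₂)³ = (0.3331)³ = 0.03696.
B₂ ≈ 7.152×10⁻¹⁰ T.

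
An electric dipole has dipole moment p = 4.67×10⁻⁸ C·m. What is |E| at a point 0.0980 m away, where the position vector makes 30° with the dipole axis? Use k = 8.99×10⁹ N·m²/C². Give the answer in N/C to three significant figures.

At angle θ the dipole field magnitude is E = (kp/r³)·√(1 + 3cos²θ).
kp/r³ = (8.99×10⁹)(4.67×10⁻⁸) / (0.0980)³ = 4.461×10⁵ N/C.
√(1 + 3cos²30°) = √(1 + 3·0.7500) = √3.2500 ≈ 1.8028.
E ≈ 4.461×10⁵ × 1.803 = 8.042×10⁵ N/C.

E ≈ 8.04×10⁵ N/C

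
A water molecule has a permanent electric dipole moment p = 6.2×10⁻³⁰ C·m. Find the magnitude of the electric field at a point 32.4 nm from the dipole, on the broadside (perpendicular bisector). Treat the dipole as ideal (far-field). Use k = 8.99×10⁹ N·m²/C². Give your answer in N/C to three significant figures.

E ≈ 1640 N/C

In the equatorial plane E = kp/r³.
E = (8.99×10⁹)(6.20×10⁻³⁰) / (3.24×10⁻⁸)³ = 1639 N/C.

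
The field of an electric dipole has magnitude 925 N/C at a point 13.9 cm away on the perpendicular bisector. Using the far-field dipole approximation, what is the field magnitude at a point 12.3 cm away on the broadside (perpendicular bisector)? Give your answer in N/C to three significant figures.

Dipole fields scale as 1/r³ in the far field; the geometry is the same at both points.
E₂ = E₁ · (r₁/r₂)³ = 925 · (13.9/12.3)³.
(r₁/r₂)³ = (1.13)³ = 1.443.
E₂ ≈ 1335 N/C.

E ≈ 1330 N/C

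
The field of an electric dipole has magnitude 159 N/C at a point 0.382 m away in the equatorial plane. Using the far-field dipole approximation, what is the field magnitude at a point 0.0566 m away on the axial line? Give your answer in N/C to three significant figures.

E ≈ 9.78×10⁴ N/C

Dipole fields scale as 1/r³ in the far field.
The axial field is twice the equatorial field at the same r, so the geometry factor is 2/1.
E₂ = E₁ · (2/1) · (r₁/r₂)³ = 159 · 2 · (0.382/0.0566)³.
(r₁/r₂)³ = (6.749)³ = 307.4.
E₂ ≈ 9.776×10⁴ N/C.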